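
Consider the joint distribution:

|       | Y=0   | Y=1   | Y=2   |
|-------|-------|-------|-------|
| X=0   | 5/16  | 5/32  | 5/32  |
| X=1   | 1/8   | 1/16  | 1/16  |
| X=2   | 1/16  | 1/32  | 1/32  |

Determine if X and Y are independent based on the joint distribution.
Marginal P(X) (row sums):
  P(X=0) = 5/16 + 5/32 + 5/32 = 5/8
  P(X=1) = 1/8 + 1/16 + 1/16 = 1/4
  P(X=2) = 1/16 + 1/32 + 1/32 = 1/8
Marginal P(Y) (column sums):
  P(Y=0) = 5/16 + 1/8 + 1/16 = 1/2
  P(Y=1) = 5/32 + 1/16 + 1/32 = 1/4
  P(Y=2) = 5/32 + 1/16 + 1/32 = 1/4

X and Y are independent iff P(X=i,Y=j) = P(X=i)·P(Y=j) for every cell.
  P(X=0)·P(Y=0) = 5/8 × 1/2 = 5/16 = P(X=0,Y=0) ✓
  P(X=0)·P(Y=1) = 5/8 × 1/4 = 5/32 = P(X=0,Y=1) ✓
  P(X=0)·P(Y=2) = 5/8 × 1/4 = 5/32 = P(X=0,Y=2) ✓
  P(X=1)·P(Y=0) = 1/4 × 1/2 = 1/8 = P(X=1,Y=0) ✓
  P(X=1)·P(Y=1) = 1/4 × 1/4 = 1/16 = P(X=1,Y=1) ✓
  P(X=1)·P(Y=2) = 1/4 × 1/4 = 1/16 = P(X=1,Y=2) ✓
  P(X=2)·P(Y=0) = 1/8 × 1/2 = 1/16 = P(X=2,Y=0) ✓
  P(X=2)·P(Y=1) = 1/8 × 1/4 = 1/32 = P(X=2,Y=1) ✓
  P(X=2)·P(Y=2) = 1/8 × 1/4 = 1/32 = P(X=2,Y=2) ✓

Yes, X and Y are independent: every cell factors, so I(X;Y) = 0 bits.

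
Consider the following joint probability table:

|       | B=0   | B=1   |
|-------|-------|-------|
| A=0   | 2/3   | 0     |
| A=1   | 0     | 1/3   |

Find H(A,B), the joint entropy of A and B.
H(A,B) = -Σ P(A,B) log₂ P(A,B), summed over the non-zero cells:
H(A,B) = -[(2/3)·log₂(2/3) + (1/3)·log₂(1/3)]
  = 0.3900 + 0.5283
  = 0.9183 bits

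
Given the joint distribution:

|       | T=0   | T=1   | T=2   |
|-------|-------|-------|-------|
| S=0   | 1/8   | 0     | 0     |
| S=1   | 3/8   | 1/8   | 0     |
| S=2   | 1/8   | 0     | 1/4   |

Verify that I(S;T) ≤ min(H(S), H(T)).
Marginal P(S) (row sums):
  P(S=0) = 1/8 + 0 + 0 = 1/8
  P(S=1) = 3/8 + 1/8 + 0 = 1/2
  P(S=2) = 1/8 + 0 + 1/4 = 3/8
Marginal P(T) (column sums):
  P(T=0) = 1/8 + 3/8 + 1/8 = 5/8
  P(T=1) = 0 + 1/8 + 0 = 1/8
  P(T=2) = 0 + 0 + 1/4 = 1/4

H(S) = -[(1/8)·log₂(1/8) + (1/2)·log₂(1/2) + (3/8)·log₂(3/8)]
  = 0.3750 + 0.5000 + 0.5306
  = 1.4056 bits
H(T) = -[(5/8)·log₂(5/8) + (1/8)·log₂(1/8) + (1/4)·log₂(1/4)]
  = 0.4238 + 0.3750 + 0.5000
  = 1.2988 bits
H(S,T) = -[(1/8)·log₂(1/8) + (3/8)·log₂(3/8) + (1/8)·log₂(1/8) + (1/8)·log₂(1/8) + (1/4)·log₂(1/4)]
  = 0.3750 + 0.5306 + 0.3750 + 0.3750 + 0.5000
  = 2.1556 bits

I(S;T) = H(S) + H(T) - H(S,T)
  = 1.4056 + 1.2988 - 2.1556
  = 0.5488 bits

min(H(S), H(T)) = min(1.4056, 1.2988) = 1.2988 bits
Since 0.5488 ≤ 1.2988, the bound is satisfied ✓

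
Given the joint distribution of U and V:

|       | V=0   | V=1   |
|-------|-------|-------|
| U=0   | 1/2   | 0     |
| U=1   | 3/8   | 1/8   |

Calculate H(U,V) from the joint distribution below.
H(U,V) = -Σ P(U,V) log₂ P(U,V), summed over the non-zero cells:
H(U,V) = -[(1/2)·log₂(1/2) + (3/8)·log₂(3/8) + (1/8)·log₂(1/8)]
  = 0.5000 + 0.5306 + 0.3750
  = 1.4056 bits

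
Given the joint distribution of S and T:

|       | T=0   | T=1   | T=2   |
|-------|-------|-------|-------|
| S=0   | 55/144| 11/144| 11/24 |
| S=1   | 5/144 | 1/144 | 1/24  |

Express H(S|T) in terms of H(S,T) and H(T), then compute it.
H(S|T) = H(S,T) - H(T)

Marginal P(T) (column sums):
  P(T=0) = 55/144 + 5/144 = 5/12
  P(T=1) = 11/144 + 1/144 = 1/12
  P(T=2) = 11/24 + 1/24 = 1/2

H(S,T) = -[(55/144)·log₂(55/144) + (11/144)·log₂(11/144) + (11/24)·log₂(11/24) + (5/144)·log₂(5/144) + (1/144)·log₂(1/144) + (1/24)·log₂(1/24)]
  = 0.5304 + 0.2834 + 0.5159 + 0.1683 + 0.0498 + 0.1910
  = 1.7388 bits
H(T) = -[(5/12)·log₂(5/12) + (1/12)·log₂(1/12) + (1/2)·log₂(1/2)]
  = 0.5263 + 0.2987 + 0.5000
  = 1.3250 bits

H(S|T) = 1.7388 - 1.3250 = 0.4138 bits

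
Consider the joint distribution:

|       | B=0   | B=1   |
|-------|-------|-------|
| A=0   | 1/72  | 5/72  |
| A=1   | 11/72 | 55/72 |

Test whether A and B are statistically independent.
Marginal P(A) (row sums):
  P(A=0) = 1/72 + 5/72 = 1/12
  P(A=1) = 11/72 + 55/72 = 11/12
Marginal P(B) (column sums):
  P(B=0) = 1/72 + 11/72 = 1/6
  P(B=1) = 5/72 + 55/72 = 5/6

A and B are independent iff P(A=i,B=j) = P(A=i)·P(B=j) for every cell.
  P(A=0)·P(B=0) = 1/12 × 1/6 = 1/72 = P(A=0,B=0) ✓
  P(A=0)·P(B=1) = 1/12 × 5/6 = 5/72 = P(A=0,B=1) ✓
  P(A=1)·P(B=0) = 11/12 × 1/6 = 11/72 = P(A=1,B=0) ✓
  P(A=1)·P(B=1) = 11/12 × 5/6 = 55/72 = P(A=1,B=1) ✓

Yes, A and B are independent: every cell factors, so I(A;B) = 0 bits.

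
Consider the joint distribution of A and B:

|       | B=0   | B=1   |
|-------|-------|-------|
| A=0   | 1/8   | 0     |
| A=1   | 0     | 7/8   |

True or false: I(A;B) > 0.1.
Marginal P(A) (row sums):
  P(A=0) = 1/8 + 0 = 1/8
  P(A=1) = 0 + 7/8 = 7/8
Marginal P(B) (column sums):
  P(B=0) = 1/8 + 0 = 1/8
  P(B=1) = 0 + 7/8 = 7/8

H(A) = -[(1/8)·log₂(1/8) + (7/8)·log₂(7/8)]
  = 0.3750 + 0.1686
  = 0.5436 bits
H(B) = -[(1/8)·log₂(1/8) + (7/8)·log₂(7/8)]
  = 0.3750 + 0.1686
  = 0.5436 bits
H(A,B) = -[(1/8)·log₂(1/8) + (7/8)·log₂(7/8)]
  = 0.3750 + 0.1686
  = 0.5436 bits

I(A;B) = H(A) + H(B) - H(A,B)
  = 0.5436 + 0.5436 - 0.5436
  = 0.5436 bits

True. I(A;B) = 0.5436 bits, which is > 0.1 bits.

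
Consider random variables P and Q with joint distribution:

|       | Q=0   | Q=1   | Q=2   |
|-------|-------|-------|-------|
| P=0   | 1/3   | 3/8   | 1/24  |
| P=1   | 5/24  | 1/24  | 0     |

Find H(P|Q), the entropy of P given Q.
Marginal P(Q) (column sums):
  P(Q=0) = 1/3 + 5/24 = 13/24
  P(Q=1) = 3/8 + 1/24 = 5/12
  P(Q=2) = 1/24 + 0 = 1/24

H(P|Q) = -Σ P(P,Q)·log₂ P(P|Q), where P(P|Q) = P(P,Q) / P(Q)
  (cells with P(P,Q) = 0 contribute 0)
  (P=0,Q=0): P(P|Q) = (1/3)/(13/24) = 8/13;  -(1/3)·log₂(8/13) = 0.2335
  (P=0,Q=1): P(P|Q) = (3/8)/(5/12) = 9/10;  -(3/8)·log₂(9/10) = 0.0570
  (P=0,Q=2): P(P|Q) = (1/24)/(1/24) = 1;  -(1/24)·log₂(1) = 0.0000
  (P=1,Q=0): P(P|Q) = (5/24)/(13/24) = 5/13;  -(5/24)·log₂(5/13) = 0.2872
  (P=1,Q=1): P(P|Q) = (1/24)/(5/12) = 1/10;  -(1/24)·log₂(1/10) = 0.1384
H(P|Q) = 0.2335 + 0.0570 + 0.0000 + 0.2872 + 0.1384
  = 0.7161 bits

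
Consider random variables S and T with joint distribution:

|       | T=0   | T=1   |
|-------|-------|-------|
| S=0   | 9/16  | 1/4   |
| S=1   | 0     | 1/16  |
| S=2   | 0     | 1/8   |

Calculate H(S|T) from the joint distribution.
Marginal P(T) (column sums):
  P(T=0) = 9/16 + 0 + 0 = 9/16
  P(T=1) = 1/4 + 1/16 + 1/8 = 7/16

H(S|T) = -Σ P(S,T)·log₂ P(S|T), where P(S|T) = P(S,T) / P(T)
  (cells with P(S,T) = 0 contribute 0)
  (S=0,T=0): P(S|T) = (9/16)/(9/16) = 1;  -(9/16)·log₂(1) = 0.0000
  (S=0,T=1): P(S|T) = (1/4)/(7/16) = 4/7;  -(1/4)·log₂(4/7) = 0.2018
  (S=1,T=1): P(S|T) = (1/16)/(7/16) = 1/7;  -(1/16)·log₂(1/7) = 0.1755
  (S=2,T=1): P(S|T) = (1/8)/(7/16) = 2/7;  -(1/8)·log₂(2/7) = 0.2259
H(S|T) = 0.0000 + 0.2018 + 0.1755 + 0.2259
  = 0.6032 bits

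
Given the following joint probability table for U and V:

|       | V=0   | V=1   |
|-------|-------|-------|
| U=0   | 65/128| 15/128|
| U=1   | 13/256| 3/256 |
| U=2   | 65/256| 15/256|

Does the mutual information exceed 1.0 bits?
Marginal P(U) (row sums):
  P(U=0) = 65/128 + 15/128 = 5/8
  P(U=1) = 13/256 + 3/256 = 1/16
  P(U=2) = 65/256 + 15/256 = 5/16
Marginal P(V) (column sums):
  P(V=0) = 65/128 + 13/256 + 65/256 = 13/16
  P(V=1) = 15/128 + 3/256 + 15/256 = 3/16

H(U) = -[(5/8)·log₂(5/8) + (1/16)·log₂(1/16) + (5/16)·log₂(5/16)]
  = 0.4238 + 0.2500 + 0.5244
  = 1.1982 bits
H(V) = -[(13/16)·log₂(13/16) + (3/16)·log₂(3/16)]
  = 0.2434 + 0.4528
  = 0.6962 bits
H(U,V) = -[(65/128)·log₂(65/128) + (15/128)·log₂(15/128) + (13/256)·log₂(13/256) + (3/256)·log₂(3/256) + (65/256)·log₂(65/256) + (15/256)·log₂(15/256)]
  = 0.4965 + 0.3625 + 0.2183 + 0.0752 + 0.5021 + 0.2398
  = 1.8944 bits

I(U;V) = H(U) + H(V) - H(U,V)
  = 1.1982 + 0.6962 - 1.8944
  = 0.0000 bits

No. I(U;V) = 0.0000 bits, which is ≤ 1.0 bits.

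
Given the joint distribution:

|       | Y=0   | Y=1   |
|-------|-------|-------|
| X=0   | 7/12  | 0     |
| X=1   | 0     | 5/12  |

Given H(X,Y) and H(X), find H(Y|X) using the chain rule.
From the chain rule: H(X,Y) = H(X) + H(Y|X)
Therefore: H(Y|X) = H(X,Y) - H(X)

H(X,Y) = -[(7/12)·log₂(7/12) + (5/12)·log₂(5/12)]
  = 0.4536 + 0.5263
  = 0.9799 bits
Marginal P(X) (row sums):
  P(X=0) = 7/12 + 0 = 7/12
  P(X=1) = 0 + 5/12 = 5/12
H(X) = -[(7/12)·log₂(7/12) + (5/12)·log₂(5/12)]
  = 0.4536 + 0.5263
  = 0.9799 bits

H(Y|X) = 0.9799 - 0.9799 = 0.0000 bits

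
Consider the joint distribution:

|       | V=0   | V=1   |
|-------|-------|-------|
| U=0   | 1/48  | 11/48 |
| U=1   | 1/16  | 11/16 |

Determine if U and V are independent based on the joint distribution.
Marginal P(U) (row sums):
  P(U=0) = 1/48 + 11/48 = 1/4
  P(U=1) = 1/16 + 11/16 = 3/4
Marginal P(V) (column sums):
  P(V=0) = 1/48 + 1/16 = 1/12
  P(V=1) = 11/48 + 11/16 = 11/12

U and V are independent iff P(U=i,V=j) = P(U=i)·P(V=j) for every cell.
  P(U=0)·P(V=0) = 1/4 × 1/12 = 1/48 = P(U=0,V=0) ✓
  P(U=0)·P(V=1) = 1/4 × 11/12 = 11/48 = P(U=0,V=1) ✓
  P(U=1)·P(V=0) = 3/4 × 1/12 = 1/16 = P(U=1,V=0) ✓
  P(U=1)·P(V=1) = 3/4 × 11/12 = 11/16 = P(U=1,V=1) ✓

Yes, U and V are independent: every cell factors, so I(U;V) = 0 bits.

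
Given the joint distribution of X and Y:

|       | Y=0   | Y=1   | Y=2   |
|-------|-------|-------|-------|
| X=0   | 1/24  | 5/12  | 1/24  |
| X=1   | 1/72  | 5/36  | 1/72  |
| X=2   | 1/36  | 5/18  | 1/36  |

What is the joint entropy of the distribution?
H(X,Y) = -Σ P(X,Y) log₂ P(X,Y), summed over the non-zero cells:
H(X,Y) = -[(1/24)·log₂(1/24) + (5/12)·log₂(5/12) + (1/24)·log₂(1/24) + (1/72)·log₂(1/72) + (5/36)·log₂(5/36) + (1/72)·log₂(1/72) + (1/36)·log₂(1/36) + (5/18)·log₂(5/18) + (1/36)·log₂(1/36)]
  = 0.1910 + 0.5263 + 0.1910 + 0.0857 + 0.3956 + 0.0857 + 0.1436 + 0.5133 + 0.1436
  = 2.2758 bits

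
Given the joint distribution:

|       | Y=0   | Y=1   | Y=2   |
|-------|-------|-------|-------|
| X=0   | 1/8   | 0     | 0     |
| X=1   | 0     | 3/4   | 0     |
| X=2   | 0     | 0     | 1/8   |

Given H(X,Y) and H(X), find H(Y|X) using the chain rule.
From the chain rule: H(X,Y) = H(X) + H(Y|X)
Therefore: H(Y|X) = H(X,Y) - H(X)

H(X,Y) = -[(1/8)·log₂(1/8) + (3/4)·log₂(3/4) + (1/8)·log₂(1/8)]
  = 0.3750 + 0.3113 + 0.3750
  = 1.0613 bits
Marginal P(X) (row sums):
  P(X=0) = 1/8 + 0 + 0 = 1/8
  P(X=1) = 0 + 3/4 + 0 = 3/4
  P(X=2) = 0 + 0 + 1/8 = 1/8
H(X) = -[(1/8)·log₂(1/8) + (3/4)·log₂(3/4) + (1/8)·log₂(1/8)]
  = 0.3750 + 0.3113 + 0.3750
  = 1.0613 bits

H(Y|X) = 1.0613 - 1.0613 = 0.0000 bits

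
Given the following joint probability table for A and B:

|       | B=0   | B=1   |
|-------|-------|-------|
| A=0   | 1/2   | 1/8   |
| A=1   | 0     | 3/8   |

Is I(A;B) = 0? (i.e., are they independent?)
Marginal P(A) (row sums):
  P(A=0) = 1/2 + 1/8 = 5/8
  P(A=1) = 0 + 3/8 = 3/8
Marginal P(B) (column sums):
  P(B=0) = 1/2 + 0 = 1/2
  P(B=1) = 1/8 + 3/8 = 1/2

A and B are independent iff P(A=i,B=j) = P(A=i)·P(B=j) for every cell.
  P(A=0)·P(B=0) = 5/8 × 1/2 = 5/16, but P(A=0,B=0) = 1/2 ✗

No, A and B are not independent. Quantitatively, I(A;B) > 0:

H(A) = -[(5/8)·log₂(5/8) + (3/8)·log₂(3/8)]
  = 0.4238 + 0.5306
  = 0.9544 bits
H(B) = -[(1/2)·log₂(1/2) + (1/2)·log₂(1/2)]
  = 0.5000 + 0.5000
  = 1.0000 bits
H(A,B) = -[(1/2)·log₂(1/2) + (1/8)·log₂(1/8) + (3/8)·log₂(3/8)]
  = 0.5000 + 0.3750 + 0.5306
  = 1.4056 bits
I(A;B) = H(A) + H(B) - H(A,B) = 0.9544 + 1.0000 - 1.4056 = 0.5488 bits > 0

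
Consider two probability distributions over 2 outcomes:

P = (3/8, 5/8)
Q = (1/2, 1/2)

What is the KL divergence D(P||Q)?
D(P||Q) = Σ P(i) log₂(P(i)/Q(i))
  i=0: (3/8) × log₂((3/8)/(1/2)) = (3/8) × log₂(3/4) = -0.1556
  i=1: (5/8) × log₂((5/8)/(1/2)) = (5/8) × log₂(5/4) = 0.2012
D(P||Q) = -0.1556 + 0.2012
  = 0.0456 bits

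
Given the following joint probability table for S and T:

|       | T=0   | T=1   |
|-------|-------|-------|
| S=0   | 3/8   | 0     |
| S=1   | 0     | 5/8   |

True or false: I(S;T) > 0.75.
Marginal P(S) (row sums):
  P(S=0) = 3/8 + 0 = 3/8
  P(S=1) = 0 + 5/8 = 5/8
Marginal P(T) (column sums):
  P(T=0) = 3/8 + 0 = 3/8
  P(T=1) = 0 + 5/8 = 5/8

H(S) = -[(3/8)·log₂(3/8) + (5/8)·log₂(5/8)]
  = 0.5306 + 0.4238
  = 0.9544 bits
H(T) = -[(3/8)·log₂(3/8) + (5/8)·log₂(5/8)]
  = 0.5306 + 0.4238
  = 0.9544 bits
H(S,T) = -[(3/8)·log₂(3/8) + (5/8)·log₂(5/8)]
  = 0.5306 + 0.4238
  = 0.9544 bits

I(S;T) = H(S) + H(T) - H(S,T)
  = 0.9544 + 0.9544 - 0.9544
  = 0.9544 bits

True. I(S;T) = 0.9544 bits, which is > 0.75 bits.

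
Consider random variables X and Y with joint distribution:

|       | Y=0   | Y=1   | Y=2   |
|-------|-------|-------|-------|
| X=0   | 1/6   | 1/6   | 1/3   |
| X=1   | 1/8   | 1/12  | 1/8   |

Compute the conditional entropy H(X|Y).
Marginal P(Y) (column sums):
  P(Y=0) = 1/6 + 1/8 = 7/24
  P(Y=1) = 1/6 + 1/12 = 1/4
  P(Y=2) = 1/3 + 1/8 = 11/24

H(X|Y) = -Σ P(X,Y)·log₂ P(X|Y), where P(X|Y) = P(X,Y) / P(Y)
  (X=0,Y=0): P(X|Y) = (1/6)/(7/24) = 4/7;  -(1/6)·log₂(4/7) = 0.1346
  (X=0,Y=1): P(X|Y) = (1/6)/(1/4) = 2/3;  -(1/6)·log₂(2/3) = 0.0975
  (X=0,Y=2): P(X|Y) = (1/3)/(11/24) = 8/11;  -(1/3)·log₂(8/11) = 0.1531
  (X=1,Y=0): P(X|Y) = (1/8)/(7/24) = 3/7;  -(1/8)·log₂(3/7) = 0.1528
  (X=1,Y=1): P(X|Y) = (1/12)/(1/4) = 1/3;  -(1/12)·log₂(1/3) = 0.1321
  (X=1,Y=2): P(X|Y) = (1/8)/(11/24) = 3/11;  -(1/8)·log₂(3/11) = 0.2343
H(X|Y) = 0.1346 + 0.0975 + 0.1531 + 0.1528 + 0.1321 + 0.2343
  = 0.9044 bits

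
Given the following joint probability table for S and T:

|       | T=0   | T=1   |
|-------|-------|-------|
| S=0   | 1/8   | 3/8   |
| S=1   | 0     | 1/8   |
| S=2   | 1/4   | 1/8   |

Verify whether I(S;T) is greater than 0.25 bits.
Marginal P(S) (row sums):
  P(S=0) = 1/8 + 3/8 = 1/2
  P(S=1) = 0 + 1/8 = 1/8
  P(S=2) = 1/4 + 1/8 = 3/8
Marginal P(T) (column sums):
  P(T=0) = 1/8 + 0 + 1/4 = 3/8
  P(T=1) = 3/8 + 1/8 + 1/8 = 5/8

H(S) = -[(1/2)·log₂(1/2) + (1/8)·log₂(1/8) + (3/8)·log₂(3/8)]
  = 0.5000 + 0.3750 + 0.5306
  = 1.4056 bits
H(T) = -[(3/8)·log₂(3/8) + (5/8)·log₂(5/8)]
  = 0.5306 + 0.4238
  = 0.9544 bits
H(S,T) = -[(1/8)·log₂(1/8) + (3/8)·log₂(3/8) + (1/8)·log₂(1/8) + (1/4)·log₂(1/4) + (1/8)·log₂(1/8)]
  = 0.3750 + 0.5306 + 0.3750 + 0.5000 + 0.3750
  = 2.1556 bits

I(S;T) = H(S) + H(T) - H(S,T)
  = 1.4056 + 0.9544 - 2.1556
  = 0.2044 bits

No. I(S;T) = 0.2044 bits, which is ≤ 0.25 bits.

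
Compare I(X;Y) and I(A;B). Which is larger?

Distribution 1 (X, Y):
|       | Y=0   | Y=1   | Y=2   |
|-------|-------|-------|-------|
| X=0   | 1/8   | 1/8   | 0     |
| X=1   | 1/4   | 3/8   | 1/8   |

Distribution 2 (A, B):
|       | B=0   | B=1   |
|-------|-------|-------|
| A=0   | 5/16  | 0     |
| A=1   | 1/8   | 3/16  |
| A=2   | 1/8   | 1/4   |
Distribution 1 (X, Y):
Marginal P(X) (row sums):
  P(X=0) = 1/8 + 1/8 + 0 = 1/4
  P(X=1) = 1/4 + 3/8 + 1/8 = 3/4
Marginal P(Y) (column sums):
  P(Y=0) = 1/8 + 1/4 = 3/8
  P(Y=1) = 1/8 + 3/8 = 1/2
  P(Y=2) = 0 + 1/8 = 1/8

H(X) = -[(1/4)·log₂(1/4) + (3/4)·log₂(3/4)]
  = 0.5000 + 0.3113
  = 0.8113 bits
H(Y) = -[(3/8)·log₂(3/8) + (1/2)·log₂(1/2) + (1/8)·log₂(1/8)]
  = 0.5306 + 0.5000 + 0.3750
  = 1.4056 bits
H(X,Y) = -[(1/8)·log₂(1/8) + (1/8)·log₂(1/8) + (1/4)·log₂(1/4) + (3/8)·log₂(3/8) + (1/8)·log₂(1/8)]
  = 0.3750 + 0.3750 + 0.5000 + 0.5306 + 0.3750
  = 2.1556 bits

I(X;Y) = H(X) + H(Y) - H(X,Y)
  = 0.8113 + 1.4056 - 2.1556
  = 0.0613 bits

Distribution 2 (A, B):
Marginal P(A) (row sums):
  P(A=0) = 5/16 + 0 = 5/16
  P(A=1) = 1/8 + 3/16 = 5/16
  P(A=2) = 1/8 + 1/4 = 3/8
Marginal P(B) (column sums):
  P(B=0) = 5/16 + 1/8 + 1/8 = 9/16
  P(B=1) = 0 + 3/16 + 1/4 = 7/16

H(A) = -[(5/16)·log₂(5/16) + (5/16)·log₂(5/16) + (3/8)·log₂(3/8)]
  = 0.5244 + 0.5244 + 0.5306
  = 1.5794 bits
H(B) = -[(9/16)·log₂(9/16) + (7/16)·log₂(7/16)]
  = 0.4669 + 0.5218
  = 0.9887 bits
H(A,B) = -[(5/16)·log₂(5/16) + (1/8)·log₂(1/8) + (3/16)·log₂(3/16) + (1/8)·log₂(1/8) + (1/4)·log₂(1/4)]
  = 0.5244 + 0.3750 + 0.4528 + 0.3750 + 0.5000
  = 2.2272 bits

I(A;B) = H(A) + H(B) - H(A,B)
  = 1.5794 + 0.9887 - 2.2272
  = 0.3409 bits

I(A;B) = 0.3409 bits > I(X;Y) = 0.0613 bits, so (A, B) has the higher mutual information (stronger dependence).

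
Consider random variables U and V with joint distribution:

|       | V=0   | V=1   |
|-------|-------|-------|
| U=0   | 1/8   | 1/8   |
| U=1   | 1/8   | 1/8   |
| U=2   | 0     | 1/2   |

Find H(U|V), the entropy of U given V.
Marginal P(V) (column sums):
  P(V=0) = 1/8 + 1/8 + 0 = 1/4
  P(V=1) = 1/8 + 1/8 + 1/2 = 3/4

H(U|V) = -Σ P(U,V)·log₂ P(U|V), where P(U|V) = P(U,V) / P(V)
  (cells with P(U,V) = 0 contribute 0)
  (U=0,V=0): P(U|V) = (1/8)/(1/4) = 1/2;  -(1/8)·log₂(1/2) = 0.1250
  (U=0,V=1): P(U|V) = (1/8)/(3/4) = 1/6;  -(1/8)·log₂(1/6) = 0.3231
  (U=1,V=0): P(U|V) = (1/8)/(1/4) = 1/2;  -(1/8)·log₂(1/2) = 0.1250
  (U=1,V=1): P(U|V) = (1/8)/(3/4) = 1/6;  -(1/8)·log₂(1/6) = 0.3231
  (U=2,V=1): P(U|V) = (1/2)/(3/4) = 2/3;  -(1/2)·log₂(2/3) = 0.2925
H(U|V) = 0.1250 + 0.3231 + 0.1250 + 0.3231 + 0.2925
  = 1.1887 bits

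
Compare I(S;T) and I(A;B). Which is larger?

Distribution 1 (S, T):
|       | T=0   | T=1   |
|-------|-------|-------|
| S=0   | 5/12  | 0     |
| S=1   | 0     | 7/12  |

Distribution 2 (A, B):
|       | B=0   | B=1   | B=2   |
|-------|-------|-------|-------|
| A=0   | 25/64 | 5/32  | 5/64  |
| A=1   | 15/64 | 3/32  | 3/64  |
Distribution 1 (S, T):
Marginal P(S) (row sums):
  P(S=0) = 5/12 + 0 = 5/12
  P(S=1) = 0 + 7/12 = 7/12
Marginal P(T) (column sums):
  P(T=0) = 5/12 + 0 = 5/12
  P(T=1) = 0 + 7/12 = 7/12

H(S) = -[(5/12)·log₂(5/12) + (7/12)·log₂(7/12)]
  = 0.5263 + 0.4536
  = 0.9799 bits
H(T) = -[(5/12)·log₂(5/12) + (7/12)·log₂(7/12)]
  = 0.5263 + 0.4536
  = 0.9799 bits
H(S,T) = -[(5/12)·log₂(5/12) + (7/12)·log₂(7/12)]
  = 0.5263 + 0.4536
  = 0.9799 bits

I(S;T) = H(S) + H(T) - H(S,T)
  = 0.9799 + 0.9799 - 0.9799
  = 0.9799 bits

Distribution 2 (A, B):
Marginal P(A) (row sums):
  P(A=0) = 25/64 + 5/32 + 5/64 = 5/8
  P(A=1) = 15/64 + 3/32 + 3/64 = 3/8
Marginal P(B) (column sums):
  P(B=0) = 25/64 + 15/64 = 5/8
  P(B=1) = 5/32 + 3/32 = 1/4
  P(B=2) = 5/64 + 3/64 = 1/8

H(A) = -[(5/8)·log₂(5/8) + (3/8)·log₂(3/8)]
  = 0.4238 + 0.5306
  = 0.9544 bits
H(B) = -[(5/8)·log₂(5/8) + (1/4)·log₂(1/4) + (1/8)·log₂(1/8)]
  = 0.4238 + 0.5000 + 0.3750
  = 1.2988 bits
H(A,B) = -[(25/64)·log₂(25/64) + (5/32)·log₂(5/32) + (5/64)·log₂(5/64) + (15/64)·log₂(15/64) + (3/32)·log₂(3/32) + (3/64)·log₂(3/64)]
  = 0.5297 + 0.4184 + 0.2873 + 0.4906 + 0.3202 + 0.2070
  = 2.2532 bits

I(A;B) = H(A) + H(B) - H(A,B)
  = 0.9544 + 1.2988 - 2.2532
  = 0.0000 bits

I(S;T) = 0.9799 bits > I(A;B) = 0.0000 bits, so (S, T) has the higher mutual information (stronger dependence).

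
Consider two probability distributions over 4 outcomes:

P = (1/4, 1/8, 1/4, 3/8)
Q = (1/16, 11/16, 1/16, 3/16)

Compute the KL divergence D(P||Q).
D(P||Q) = Σ P(i) log₂(P(i)/Q(i))
  i=0: (1/4) × log₂((1/4)/(1/16)) = (1/4) × log₂(4) = 0.5000
  i=1: (1/8) × log₂((1/8)/(11/16)) = (1/8) × log₂(2/11) = -0.3074
  i=2: (1/4) × log₂((1/4)/(1/16)) = (1/4) × log₂(4) = 0.5000
  i=3: (3/8) × log₂((3/8)/(3/16)) = (3/8) × log₂(2) = 0.3750
D(P||Q) = 0.5000 - 0.3074 + 0.5000 + 0.3750
  = 1.0676 bits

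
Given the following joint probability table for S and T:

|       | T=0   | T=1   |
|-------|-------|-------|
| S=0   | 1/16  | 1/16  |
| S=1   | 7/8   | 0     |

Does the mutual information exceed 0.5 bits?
Marginal P(S) (row sums):
  P(S=0) = 1/16 + 1/16 = 1/8
  P(S=1) = 7/8 + 0 = 7/8
Marginal P(T) (column sums):
  P(T=0) = 1/16 + 7/8 = 15/16
  P(T=1) = 1/16 + 0 = 1/16

H(S) = -[(1/8)·log₂(1/8) + (7/8)·log₂(7/8)]
  = 0.3750 + 0.1686
  = 0.5436 bits
H(T) = -[(15/16)·log₂(15/16) + (1/16)·log₂(1/16)]
  = 0.0873 + 0.2500
  = 0.3373 bits
H(S,T) = -[(1/16)·log₂(1/16) + (1/16)·log₂(1/16) + (7/8)·log₂(7/8)]
  = 0.2500 + 0.2500 + 0.1686
  = 0.6686 bits

I(S;T) = H(S) + H(T) - H(S,T)
  = 0.5436 + 0.3373 - 0.6686
  = 0.2123 bits

No. I(S;T) = 0.2123 bits, which is ≤ 0.5 bits.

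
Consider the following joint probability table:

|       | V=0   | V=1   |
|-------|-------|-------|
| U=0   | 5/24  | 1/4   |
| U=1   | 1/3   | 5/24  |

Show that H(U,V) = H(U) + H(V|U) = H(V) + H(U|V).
Marginal P(U) (row sums):
  P(U=0) = 5/24 + 1/4 = 11/24
  P(U=1) = 1/3 + 5/24 = 13/24
Marginal P(V) (column sums):
  P(V=0) = 5/24 + 1/3 = 13/24
  P(V=1) = 1/4 + 5/24 = 11/24

Decomposition 1: H(U) + H(V|U)
H(U) = -[(11/24)·log₂(11/24) + (13/24)·log₂(13/24)]
  = 0.5159 + 0.4791
  = 0.9950 bits
H(V|U) = -Σ P(U,V)·log₂ P(V|U), where P(V|U) = P(U,V) / P(U)
  (U=0,V=0): P(V|U) = (5/24)/(11/24) = 5/11;  -(5/24)·log₂(5/11) = 0.2370
  (U=0,V=1): P(V|U) = (1/4)/(11/24) = 6/11;  -(1/4)·log₂(6/11) = 0.2186
  (U=1,V=0): P(V|U) = (1/3)/(13/24) = 8/13;  -(1/3)·log₂(8/13) = 0.2335
  (U=1,V=1): P(V|U) = (5/24)/(13/24) = 5/13;  -(5/24)·log₂(5/13) = 0.2872
H(V|U) = 0.2370 + 0.2186 + 0.2335 + 0.2872
  = 0.9763 bits
H(U) + H(V|U) = 0.9950 + 0.9763 = 1.9713 bits

Decomposition 2: H(V) + H(U|V)
H(V) = -[(13/24)·log₂(13/24) + (11/24)·log₂(11/24)]
  = 0.4791 + 0.5159
  = 0.9950 bits
H(U|V) = -Σ P(U,V)·log₂ P(U|V), where P(U|V) = P(U,V) / P(V)
  (U=0,V=0): P(U|V) = (5/24)/(13/24) = 5/13;  -(5/24)·log₂(5/13) = 0.2872
  (U=0,V=1): P(U|V) = (1/4)/(11/24) = 6/11;  -(1/4)·log₂(6/11) = 0.2186
  (U=1,V=0): P(U|V) = (1/3)/(13/24) = 8/13;  -(1/3)·log₂(8/13) = 0.2335
  (U=1,V=1): P(U|V) = (5/24)/(11/24) = 5/11;  -(5/24)·log₂(5/11) = 0.2370
H(U|V) = 0.2872 + 0.2186 + 0.2335 + 0.2370
  = 0.9763 bits
H(V) + H(U|V) = 0.9950 + 0.9763 = 1.9713 bits

Direct computation of the joint entropy:
H(U,V) = -[(5/24)·log₂(5/24) + (1/4)·log₂(1/4) + (1/3)·log₂(1/3) + (5/24)·log₂(5/24)]
  = 0.4715 + 0.5000 + 0.5283 + 0.4715
  = 1.9713 bits

All three agree: H(U,V) = 1.9713 bits ✓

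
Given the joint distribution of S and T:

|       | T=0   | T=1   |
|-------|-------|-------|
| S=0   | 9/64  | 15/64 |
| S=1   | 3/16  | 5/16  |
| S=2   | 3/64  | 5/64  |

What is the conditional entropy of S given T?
Marginal P(T) (column sums):
  P(T=0) = 9/64 + 3/16 + 3/64 = 3/8
  P(T=1) = 15/64 + 5/16 + 5/64 = 5/8

H(S|T) = -Σ P(S,T)·log₂ P(S|T), where P(S|T) = P(S,T) / P(T)
  (S=0,T=0): P(S|T) = (9/64)/(3/8) = 3/8;  -(9/64)·log₂(3/8) = 0.1990
  (S=0,T=1): P(S|T) = (15/64)/(5/8) = 3/8;  -(15/64)·log₂(3/8) = 0.3316
  (S=1,T=0): P(S|T) = (3/16)/(3/8) = 1/2;  -(3/16)·log₂(1/2) = 0.1875
  (S=1,T=1): P(S|T) = (5/16)/(5/8) = 1/2;  -(5/16)·log₂(1/2) = 0.3125
  (S=2,T=0): P(S|T) = (3/64)/(3/8) = 1/8;  -(3/64)·log₂(1/8) = 0.1406
  (S=2,T=1): P(S|T) = (5/64)/(5/8) = 1/8;  -(5/64)·log₂(1/8) = 0.2344
H(S|T) = 0.1990 + 0.3316 + 0.1875 + 0.3125 + 0.1406 + 0.2344
  = 1.4056 bits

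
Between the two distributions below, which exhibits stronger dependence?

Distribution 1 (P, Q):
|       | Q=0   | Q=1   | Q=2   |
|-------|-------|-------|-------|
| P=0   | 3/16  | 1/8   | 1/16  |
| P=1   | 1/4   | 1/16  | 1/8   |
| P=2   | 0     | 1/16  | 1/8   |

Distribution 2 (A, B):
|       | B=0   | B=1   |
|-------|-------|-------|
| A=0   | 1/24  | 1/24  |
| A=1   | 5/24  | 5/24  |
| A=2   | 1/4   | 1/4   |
Distribution 1 (P, Q):
Marginal P(P) (row sums):
  P(P=0) = 3/16 + 1/8 + 1/16 = 3/8
  P(P=1) = 1/4 + 1/16 + 1/8 = 7/16
  P(P=2) = 0 + 1/16 + 1/8 = 3/16
Marginal P(Q) (column sums):
  P(Q=0) = 3/16 + 1/4 + 0 = 7/16
  P(Q=1) = 1/8 + 1/16 + 1/16 = 1/4
  P(Q=2) = 1/16 + 1/8 + 1/8 = 5/16

H(P) = -[(3/8)·log₂(3/8) + (7/16)·log₂(7/16) + (3/16)·log₂(3/16)]
  = 0.5306 + 0.5218 + 0.4528
  = 1.5052 bits
H(Q) = -[(7/16)·log₂(7/16) + (1/4)·log₂(1/4) + (5/16)·log₂(5/16)]
  = 0.5218 + 0.5000 + 0.5244
  = 1.5462 bits
H(P,Q) = -[(3/16)·log₂(3/16) + (1/8)·log₂(1/8) + (1/16)·log₂(1/16) + (1/4)·log₂(1/4) + (1/16)·log₂(1/16) + (1/8)·log₂(1/8) + (1/16)·log₂(1/16) + (1/8)·log₂(1/8)]
  = 0.4528 + 0.3750 + 0.2500 + 0.5000 + 0.2500 + 0.3750 + 0.2500 + 0.3750
  = 2.8278 bits

I(P;Q) = H(P) + H(Q) - H(P,Q)
  = 1.5052 + 1.5462 - 2.8278
  = 0.2236 bits

Distribution 2 (A, B):
Marginal P(A) (row sums):
  P(A=0) = 1/24 + 1/24 = 1/12
  P(A=1) = 5/24 + 5/24 = 5/12
  P(A=2) = 1/4 + 1/4 = 1/2
Marginal P(B) (column sums):
  P(B=0) = 1/24 + 5/24 + 1/4 = 1/2
  P(B=1) = 1/24 + 5/24 + 1/4 = 1/2

H(A) = -[(1/12)·log₂(1/12) + (5/12)·log₂(5/12) + (1/2)·log₂(1/2)]
  = 0.2987 + 0.5263 + 0.5000
  = 1.3250 bits
H(B) = -[(1/2)·log₂(1/2) + (1/2)·log₂(1/2)]
  = 0.5000 + 0.5000
  = 1.0000 bits
H(A,B) = -[(1/24)·log₂(1/24) + (1/24)·log₂(1/24) + (5/24)·log₂(5/24) + (5/24)·log₂(5/24) + (1/4)·log₂(1/4) + (1/4)·log₂(1/4)]
  = 0.1910 + 0.1910 + 0.4715 + 0.4715 + 0.5000 + 0.5000
  = 2.3250 bits

I(A;B) = H(A) + H(B) - H(A,B)
  = 1.3250 + 1.0000 - 2.3250
  = 0.0000 bits

I(P;Q) = 0.2236 bits > I(A;B) = 0.0000 bits, so (P, Q) has the higher mutual information (stronger dependence).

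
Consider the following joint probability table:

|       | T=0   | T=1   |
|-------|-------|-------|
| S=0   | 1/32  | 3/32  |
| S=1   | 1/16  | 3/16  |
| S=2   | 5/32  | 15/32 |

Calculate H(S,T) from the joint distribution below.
H(S,T) = -Σ P(S,T) log₂ P(S,T), summed over the non-zero cells:
H(S,T) = -[(1/32)·log₂(1/32) + (3/32)·log₂(3/32) + (1/16)·log₂(1/16) + (3/16)·log₂(3/16) + (5/32)·log₂(5/32) + (15/32)·log₂(15/32)]
  = 0.1563 + 0.3202 + 0.2500 + 0.4528 + 0.4184 + 0.5124
  = 2.1101 bits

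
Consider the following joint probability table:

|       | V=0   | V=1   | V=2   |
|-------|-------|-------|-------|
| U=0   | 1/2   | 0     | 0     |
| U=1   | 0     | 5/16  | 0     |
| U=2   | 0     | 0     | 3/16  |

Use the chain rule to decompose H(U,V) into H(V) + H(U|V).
By the chain rule: H(U,V) = H(V) + H(U|V)

Marginal P(V) (column sums):
  P(V=0) = 1/2 + 0 + 0 = 1/2
  P(V=1) = 0 + 5/16 + 0 = 5/16
  P(V=2) = 0 + 0 + 3/16 = 3/16
H(V) = -[(1/2)·log₂(1/2) + (5/16)·log₂(5/16) + (3/16)·log₂(3/16)]
  = 0.5000 + 0.5244 + 0.4528
  = 1.4772 bits
H(U|V) = -Σ P(U,V)·log₂ P(U|V), where P(U|V) = P(U,V) / P(V)
  (cells with P(U,V) = 0 contribute 0)
  (U=0,V=0): P(U|V) = (1/2)/(1/2) = 1;  -(1/2)·log₂(1) = 0.0000
  (U=1,V=1): P(U|V) = (5/16)/(5/16) = 1;  -(5/16)·log₂(1) = 0.0000
  (U=2,V=2): P(U|V) = (3/16)/(3/16) = 1;  -(3/16)·log₂(1) = 0.0000
H(U|V) = 0.0000 + 0.0000 + 0.0000
  = 0.0000 bits

H(U,V) = H(V) + H(U|V) = 1.4772 + 0.0000 = 1.4772 bits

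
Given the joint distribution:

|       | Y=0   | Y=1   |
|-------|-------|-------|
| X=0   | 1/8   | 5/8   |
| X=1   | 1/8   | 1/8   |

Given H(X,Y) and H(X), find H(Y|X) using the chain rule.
From the chain rule: H(X,Y) = H(X) + H(Y|X)
Therefore: H(Y|X) = H(X,Y) - H(X)

H(X,Y) = -[(1/8)·log₂(1/8) + (5/8)·log₂(5/8) + (1/8)·log₂(1/8) + (1/8)·log₂(1/8)]
  = 0.3750 + 0.4238 + 0.3750 + 0.3750
  = 1.5488 bits
Marginal P(X) (row sums):
  P(X=0) = 1/8 + 5/8 = 3/4
  P(X=1) = 1/8 + 1/8 = 1/4
H(X) = -[(3/4)·log₂(3/4) + (1/4)·log₂(1/4)]
  = 0.3113 + 0.5000
  = 0.8113 bits

H(Y|X) = 1.5488 - 0.8113 = 0.7375 bits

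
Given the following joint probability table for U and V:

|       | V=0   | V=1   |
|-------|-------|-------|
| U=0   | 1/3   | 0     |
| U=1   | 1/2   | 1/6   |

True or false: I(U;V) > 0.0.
Marginal P(U) (row sums):
  P(U=0) = 1/3 + 0 = 1/3
  P(U=1) = 1/2 + 1/6 = 2/3
Marginal P(V) (column sums):
  P(V=0) = 1/3 + 1/2 = 5/6
  P(V=1) = 0 + 1/6 = 1/6

H(U) = -[(1/3)·log₂(1/3) + (2/3)·log₂(2/3)]
  = 0.5283 + 0.3900
  = 0.9183 bits
H(V) = -[(5/6)·log₂(5/6) + (1/6)·log₂(1/6)]
  = 0.2192 + 0.4308
  = 0.6500 bits
H(U,V) = -[(1/3)·log₂(1/3) + (1/2)·log₂(1/2) + (1/6)·log₂(1/6)]
  = 0.5283 + 0.5000 + 0.4308
  = 1.4591 bits

I(U;V) = H(U) + H(V) - H(U,V)
  = 0.9183 + 0.6500 - 1.4591
  = 0.1092 bits

True. I(U;V) = 0.1092 bits, which is > 0.0 bits.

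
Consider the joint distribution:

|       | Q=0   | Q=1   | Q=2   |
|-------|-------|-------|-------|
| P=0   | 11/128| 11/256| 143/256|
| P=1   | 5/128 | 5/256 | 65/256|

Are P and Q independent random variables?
Marginal P(P) (row sums):
  P(P=0) = 11/128 + 11/256 + 143/256 = 11/16
  P(P=1) = 5/128 + 5/256 + 65/256 = 5/16
Marginal P(Q) (column sums):
  P(Q=0) = 11/128 + 5/128 = 1/8
  P(Q=1) = 11/256 + 5/256 = 1/16
  P(Q=2) = 143/256 + 65/256 = 13/16

P and Q are independent iff P(P=i,Q=j) = P(P=i)·P(Q=j) for every cell.
  P(P=0)·P(Q=0) = 11/16 × 1/8 = 11/128 = P(P=0,Q=0) ✓
  P(P=0)·P(Q=1) = 11/16 × 1/16 = 11/256 = P(P=0,Q=1) ✓
  P(P=0)·P(Q=2) = 11/16 × 13/16 = 143/256 = P(P=0,Q=2) ✓
  P(P=1)·P(Q=0) = 5/16 × 1/8 = 5/128 = P(P=1,Q=0) ✓
  P(P=1)·P(Q=1) = 5/16 × 1/16 = 5/256 = P(P=1,Q=1) ✓
  P(P=1)·P(Q=2) = 5/16 × 13/16 = 65/256 = P(P=1,Q=2) ✓

Yes, P and Q are independent: every cell factors, so I(P;Q) = 0 bits.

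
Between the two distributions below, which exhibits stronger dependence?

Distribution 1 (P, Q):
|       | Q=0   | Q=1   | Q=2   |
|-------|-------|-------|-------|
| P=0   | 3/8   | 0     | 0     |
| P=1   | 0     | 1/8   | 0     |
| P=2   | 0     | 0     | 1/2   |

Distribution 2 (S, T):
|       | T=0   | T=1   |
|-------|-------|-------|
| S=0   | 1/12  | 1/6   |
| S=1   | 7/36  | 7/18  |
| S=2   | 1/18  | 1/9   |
Distribution 1 (P, Q):
Marginal P(P) (row sums):
  P(P=0) = 3/8 + 0 + 0 = 3/8
  P(P=1) = 0 + 1/8 + 0 = 1/8
  P(P=2) = 0 + 0 + 1/2 = 1/2
Marginal P(Q) (column sums):
  P(Q=0) = 3/8 + 0 + 0 = 3/8
  P(Q=1) = 0 + 1/8 + 0 = 1/8
  P(Q=2) = 0 + 0 + 1/2 = 1/2

H(P) = -[(3/8)·log₂(3/8) + (1/8)·log₂(1/8) + (1/2)·log₂(1/2)]
  = 0.5306 + 0.3750 + 0.5000
  = 1.4056 bits
H(Q) = -[(3/8)·log₂(3/8) + (1/8)·log₂(1/8) + (1/2)·log₂(1/2)]
  = 0.5306 + 0.3750 + 0.5000
  = 1.4056 bits
H(P,Q) = -[(3/8)·log₂(3/8) + (1/8)·log₂(1/8) + (1/2)·log₂(1/2)]
  = 0.5306 + 0.3750 + 0.5000
  = 1.4056 bits

I(P;Q) = H(P) + H(Q) - H(P,Q)
  = 1.4056 + 1.4056 - 1.4056
  = 1.4056 bits

Distribution 2 (S, T):
Marginal P(S) (row sums):
  P(S=0) = 1/12 + 1/6 = 1/4
  P(S=1) = 7/36 + 7/18 = 7/12
  P(S=2) = 1/18 + 1/9 = 1/6
Marginal P(T) (column sums):
  P(T=0) = 1/12 + 7/36 + 1/18 = 1/3
  P(T=1) = 1/6 + 7/18 + 1/9 = 2/3

H(S) = -[(1/4)·log₂(1/4) + (7/12)·log₂(7/12) + (1/6)·log₂(1/6)]
  = 0.5000 + 0.4536 + 0.4308
  = 1.3844 bits
H(T) = -[(1/3)·log₂(1/3) + (2/3)·log₂(2/3)]
  = 0.5283 + 0.3900
  = 0.9183 bits
H(S,T) = -[(1/12)·log₂(1/12) + (1/6)·log₂(1/6) + (7/36)·log₂(7/36) + (7/18)·log₂(7/18) + (1/18)·log₂(1/18) + (1/9)·log₂(1/9)]
  = 0.2987 + 0.4308 + 0.4594 + 0.5299 + 0.2317 + 0.3522
  = 2.3027 bits

I(S;T) = H(S) + H(T) - H(S,T)
  = 1.3844 + 0.9183 - 2.3027
  = 0.0000 bits

I(P;Q) = 1.4056 bits > I(S;T) = 0.0000 bits, so (P, Q) has the higher mutual information (stronger dependence).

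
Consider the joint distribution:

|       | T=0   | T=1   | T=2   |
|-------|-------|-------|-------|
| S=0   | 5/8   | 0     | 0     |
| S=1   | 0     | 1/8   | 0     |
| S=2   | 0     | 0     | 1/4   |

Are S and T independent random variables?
Marginal P(S) (row sums):
  P(S=0) = 5/8 + 0 + 0 = 5/8
  P(S=1) = 0 + 1/8 + 0 = 1/8
  P(S=2) = 0 + 0 + 1/4 = 1/4
Marginal P(T) (column sums):
  P(T=0) = 5/8 + 0 + 0 = 5/8
  P(T=1) = 0 + 1/8 + 0 = 1/8
  P(T=2) = 0 + 0 + 1/4 = 1/4

S and T are independent iff P(S=i,T=j) = P(S=i)·P(T=j) for every cell.
  P(S=0)·P(T=0) = 5/8 × 5/8 = 25/64, but P(S=0,T=0) = 5/8 ✗

No, S and T are not independent. Quantitatively, I(S;T) > 0:

H(S) = -[(5/8)·log₂(5/8) + (1/8)·log₂(1/8) + (1/4)·log₂(1/4)]
  = 0.4238 + 0.3750 + 0.5000
  = 1.2988 bits
H(T) = -[(5/8)·log₂(5/8) + (1/8)·log₂(1/8) + (1/4)·log₂(1/4)]
  = 0.4238 + 0.3750 + 0.5000
  = 1.2988 bits
H(S,T) = -[(5/8)·log₂(5/8) + (1/8)·log₂(1/8) + (1/4)·log₂(1/4)]
  = 0.4238 + 0.3750 + 0.5000
  = 1.2988 bits
I(S;T) = H(S) + H(T) - H(S,T) = 1.2988 + 1.2988 - 1.2988 = 1.2988 bits > 0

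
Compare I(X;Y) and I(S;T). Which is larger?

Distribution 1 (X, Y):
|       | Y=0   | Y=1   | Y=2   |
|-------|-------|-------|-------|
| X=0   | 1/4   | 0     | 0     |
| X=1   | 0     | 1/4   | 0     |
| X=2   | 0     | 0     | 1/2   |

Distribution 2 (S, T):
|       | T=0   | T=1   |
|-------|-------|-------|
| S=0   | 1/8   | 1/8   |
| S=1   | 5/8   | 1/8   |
Distribution 1 (X, Y):
Marginal P(X) (row sums):
  P(X=0) = 1/4 + 0 + 0 = 1/4
  P(X=1) = 0 + 1/4 + 0 = 1/4
  P(X=2) = 0 + 0 + 1/2 = 1/2
Marginal P(Y) (column sums):
  P(Y=0) = 1/4 + 0 + 0 = 1/4
  P(Y=1) = 0 + 1/4 + 0 = 1/4
  P(Y=2) = 0 + 0 + 1/2 = 1/2

H(X) = -[(1/4)·log₂(1/4) + (1/4)·log₂(1/4) + (1/2)·log₂(1/2)]
  = 0.5000 + 0.5000 + 0.5000
  = 1.5000 bits
H(Y) = -[(1/4)·log₂(1/4) + (1/4)·log₂(1/4) + (1/2)·log₂(1/2)]
  = 0.5000 + 0.5000 + 0.5000
  = 1.5000 bits
H(X,Y) = -[(1/4)·log₂(1/4) + (1/4)·log₂(1/4) + (1/2)·log₂(1/2)]
  = 0.5000 + 0.5000 + 0.5000
  = 1.5000 bits

I(X;Y) = H(X) + H(Y) - H(X,Y)
  = 1.5000 + 1.5000 - 1.5000
  = 1.5000 bits

Distribution 2 (S, T):
Marginal P(S) (row sums):
  P(S=0) = 1/8 + 1/8 = 1/4
  P(S=1) = 5/8 + 1/8 = 3/4
Marginal P(T) (column sums):
  P(T=0) = 1/8 + 5/8 = 3/4
  P(T=1) = 1/8 + 1/8 = 1/4

H(S) = -[(1/4)·log₂(1/4) + (3/4)·log₂(3/4)]
  = 0.5000 + 0.3113
  = 0.8113 bits
H(T) = -[(3/4)·log₂(3/4) + (1/4)·log₂(1/4)]
  = 0.3113 + 0.5000
  = 0.8113 bits
H(S,T) = -[(1/8)·log₂(1/8) + (1/8)·log₂(1/8) + (5/8)·log₂(5/8) + (1/8)·log₂(1/8)]
  = 0.3750 + 0.3750 + 0.4238 + 0.3750
  = 1.5488 bits

I(S;T) = H(S) + H(T) - H(S,T)
  = 0.8113 + 0.8113 - 1.5488
  = 0.0738 bits

I(X;Y) = 1.5000 bits > I(S;T) = 0.0738 bits, so (X, Y) has the higher mutual information (stronger dependence).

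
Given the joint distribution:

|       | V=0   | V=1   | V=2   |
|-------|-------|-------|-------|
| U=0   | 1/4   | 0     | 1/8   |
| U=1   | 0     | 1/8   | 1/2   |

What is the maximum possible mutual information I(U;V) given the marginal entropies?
The upper bound on mutual information is I(U;V) ≤ min(H(U), H(V)).

Marginal P(U) (row sums):
  P(U=0) = 1/4 + 0 + 1/8 = 3/8
  P(U=1) = 0 + 1/8 + 1/2 = 5/8
Marginal P(V) (column sums):
  P(V=0) = 1/4 + 0 = 1/4
  P(V=1) = 0 + 1/8 = 1/8
  P(V=2) = 1/8 + 1/2 = 5/8

H(U) = -[(3/8)·log₂(3/8) + (5/8)·log₂(5/8)]
  = 0.5306 + 0.4238
  = 0.9544 bits
H(V) = -[(1/4)·log₂(1/4) + (1/8)·log₂(1/8) + (5/8)·log₂(5/8)]
  = 0.5000 + 0.3750 + 0.4238
  = 1.2988 bits

Maximum possible I(U;V) = min(0.9544, 1.2988) = 0.9544 bits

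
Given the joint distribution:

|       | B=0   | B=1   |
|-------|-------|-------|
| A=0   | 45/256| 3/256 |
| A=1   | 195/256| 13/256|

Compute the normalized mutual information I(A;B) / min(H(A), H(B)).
Marginal P(A) (row sums):
  P(A=0) = 45/256 + 3/256 = 3/16
  P(A=1) = 195/256 + 13/256 = 13/16
Marginal P(B) (column sums):
  P(B=0) = 45/256 + 195/256 = 15/16
  P(B=1) = 3/256 + 13/256 = 1/16

H(A) = -[(3/16)·log₂(3/16) + (13/16)·log₂(13/16)]
  = 0.4528 + 0.2434
  = 0.6962 bits
H(B) = -[(15/16)·log₂(15/16) + (1/16)·log₂(1/16)]
  = 0.0873 + 0.2500
  = 0.3373 bits
H(A,B) = -[(45/256)·log₂(45/256) + (3/256)·log₂(3/256) + (195/256)·log₂(195/256) + (13/256)·log₂(13/256)]
  = 0.4409 + 0.0752 + 0.2991 + 0.2183
  = 1.0335 bits

I(A;B) = H(A) + H(B) - H(A,B)
  = 0.6962 + 0.3373 - 1.0335
  = 0.0000 bits

min(H(A), H(B)) = min(0.6962, 0.3373) = 0.3373 bits
Normalized MI = 0.0000 / 0.3373 = 0.0000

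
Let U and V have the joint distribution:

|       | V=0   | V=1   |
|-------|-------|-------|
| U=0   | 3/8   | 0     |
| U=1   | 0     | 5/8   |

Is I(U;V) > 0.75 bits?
Marginal P(U) (row sums):
  P(U=0) = 3/8 + 0 = 3/8
  P(U=1) = 0 + 5/8 = 5/8
Marginal P(V) (column sums):
  P(V=0) = 3/8 + 0 = 3/8
  P(V=1) = 0 + 5/8 = 5/8

H(U) = -[(3/8)·log₂(3/8) + (5/8)·log₂(5/8)]
  = 0.5306 + 0.4238
  = 0.9544 bits
H(V) = -[(3/8)·log₂(3/8) + (5/8)·log₂(5/8)]
  = 0.5306 + 0.4238
  = 0.9544 bits
H(U,V) = -[(3/8)·log₂(3/8) + (5/8)·log₂(5/8)]
  = 0.5306 + 0.4238
  = 0.9544 bits

I(U;V) = H(U) + H(V) - H(U,V)
  = 0.9544 + 0.9544 - 0.9544
  = 0.9544 bits

Yes. I(U;V) = 0.9544 bits, which is > 0.75 bits.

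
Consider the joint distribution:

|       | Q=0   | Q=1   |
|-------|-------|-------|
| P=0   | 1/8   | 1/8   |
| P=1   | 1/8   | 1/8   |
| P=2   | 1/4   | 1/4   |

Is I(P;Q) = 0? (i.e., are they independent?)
Marginal P(P) (row sums):
  P(P=0) = 1/8 + 1/8 = 1/4
  P(P=1) = 1/8 + 1/8 = 1/4
  P(P=2) = 1/4 + 1/4 = 1/2
Marginal P(Q) (column sums):
  P(Q=0) = 1/8 + 1/8 + 1/4 = 1/2
  P(Q=1) = 1/8 + 1/8 + 1/4 = 1/2

P and Q are independent iff P(P=i,Q=j) = P(P=i)·P(Q=j) for every cell.
  P(P=0)·P(Q=0) = 1/4 × 1/2 = 1/8 = P(P=0,Q=0) ✓
  P(P=0)·P(Q=1) = 1/4 × 1/2 = 1/8 = P(P=0,Q=1) ✓
  P(P=1)·P(Q=0) = 1/4 × 1/2 = 1/8 = P(P=1,Q=0) ✓
  P(P=1)·P(Q=1) = 1/4 × 1/2 = 1/8 = P(P=1,Q=1) ✓
  P(P=2)·P(Q=0) = 1/2 × 1/2 = 1/4 = P(P=2,Q=0) ✓
  P(P=2)·P(Q=1) = 1/2 × 1/2 = 1/4 = P(P=2,Q=1) ✓

Yes, P and Q are independent: every cell factors, so I(P;Q) = 0 bits.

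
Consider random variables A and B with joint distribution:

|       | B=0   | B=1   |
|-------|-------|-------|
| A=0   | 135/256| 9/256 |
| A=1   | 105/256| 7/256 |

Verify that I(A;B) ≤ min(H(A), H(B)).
Marginal P(A) (row sums):
  P(A=0) = 135/256 + 9/256 = 9/16
  P(A=1) = 105/256 + 7/256 = 7/16
Marginal P(B) (column sums):
  P(B=0) = 135/256 + 105/256 = 15/16
  P(B=1) = 9/256 + 7/256 = 1/16

H(A) = -[(9/16)·log₂(9/16) + (7/16)·log₂(7/16)]
  = 0.4669 + 0.5218
  = 0.9887 bits
H(B) = -[(15/16)·log₂(15/16) + (1/16)·log₂(1/16)]
  = 0.0873 + 0.2500
  = 0.3373 bits
H(A,B) = -[(135/256)·log₂(135/256) + (9/256)·log₂(9/256) + (105/256)·log₂(105/256) + (7/256)·log₂(7/256)]
  = 0.4868 + 0.1698 + 0.5274 + 0.1420
  = 1.3260 bits

I(A;B) = H(A) + H(B) - H(A,B)
  = 0.9887 + 0.3373 - 1.3260
  = 0.0000 bits

min(H(A), H(B)) = min(0.9887, 0.3373) = 0.3373 bits
Since 0.0000 ≤ 0.3373, the bound is satisfied ✓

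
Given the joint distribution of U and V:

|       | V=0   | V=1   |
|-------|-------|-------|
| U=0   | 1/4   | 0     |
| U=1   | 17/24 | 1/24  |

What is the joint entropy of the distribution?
H(U,V) = -Σ P(U,V) log₂ P(U,V), summed over the non-zero cells:
H(U,V) = -[(1/4)·log₂(1/4) + (17/24)·log₂(17/24) + (1/24)·log₂(1/24)]
  = 0.5000 + 0.3524 + 0.1910
  = 1.0434 bits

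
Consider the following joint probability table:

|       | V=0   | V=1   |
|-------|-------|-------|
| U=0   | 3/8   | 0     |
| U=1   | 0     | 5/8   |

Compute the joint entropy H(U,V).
H(U,V) = -Σ P(U,V) log₂ P(U,V), summed over the non-zero cells:
H(U,V) = -[(3/8)·log₂(3/8) + (5/8)·log₂(5/8)]
  = 0.5306 + 0.4238
  = 0.9544 bits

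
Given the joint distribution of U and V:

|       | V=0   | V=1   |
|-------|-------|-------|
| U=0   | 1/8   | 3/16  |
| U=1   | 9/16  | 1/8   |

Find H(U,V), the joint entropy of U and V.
H(U,V) = -Σ P(U,V) log₂ P(U,V), summed over the non-zero cells:
H(U,V) = -[(1/8)·log₂(1/8) + (3/16)·log₂(3/16) + (9/16)·log₂(9/16) + (1/8)·log₂(1/8)]
  = 0.3750 + 0.4528 + 0.4669 + 0.3750
  = 1.6697 bits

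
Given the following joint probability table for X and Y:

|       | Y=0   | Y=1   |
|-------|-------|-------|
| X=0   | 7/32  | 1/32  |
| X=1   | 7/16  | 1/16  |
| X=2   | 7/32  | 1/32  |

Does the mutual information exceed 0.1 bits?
Marginal P(X) (row sums):
  P(X=0) = 7/32 + 1/32 = 1/4
  P(X=1) = 7/16 + 1/16 = 1/2
  P(X=2) = 7/32 + 1/32 = 1/4
Marginal P(Y) (column sums):
  P(Y=0) = 7/32 + 7/16 + 7/32 = 7/8
  P(Y=1) = 1/32 + 1/16 + 1/32 = 1/8

H(X) = -[(1/4)·log₂(1/4) + (1/2)·log₂(1/2) + (1/4)·log₂(1/4)]
  = 0.5000 + 0.5000 + 0.5000
  = 1.5000 bits
H(Y) = -[(7/8)·log₂(7/8) + (1/8)·log₂(1/8)]
  = 0.1686 + 0.3750
  = 0.5436 bits
H(X,Y) = -[(7/32)·log₂(7/32) + (1/32)·log₂(1/32) + (7/16)·log₂(7/16) + (1/16)·log₂(1/16) + (7/32)·log₂(7/32) + (1/32)·log₂(1/32)]
  = 0.4796 + 0.1563 + 0.5218 + 0.2500 + 0.4796 + 0.1563
  = 2.0436 bits

I(X;Y) = H(X) + H(Y) - H(X,Y)
  = 1.5000 + 0.5436 - 2.0436
  = 0.0000 bits

No. I(X;Y) = 0.0000 bits, which is ≤ 0.1 bits.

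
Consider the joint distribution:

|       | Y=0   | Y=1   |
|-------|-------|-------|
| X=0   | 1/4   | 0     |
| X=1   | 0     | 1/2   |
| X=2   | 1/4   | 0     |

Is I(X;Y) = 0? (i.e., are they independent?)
Marginal P(X) (row sums):
  P(X=0) = 1/4 + 0 = 1/4
  P(X=1) = 0 + 1/2 = 1/2
  P(X=2) = 1/4 + 0 = 1/4
Marginal P(Y) (column sums):
  P(Y=0) = 1/4 + 0 + 1/4 = 1/2
  P(Y=1) = 0 + 1/2 + 0 = 1/2

X and Y are independent iff P(X=i,Y=j) = P(X=i)·P(Y=j) for every cell.
  P(X=0)·P(Y=0) = 1/4 × 1/2 = 1/8, but P(X=0,Y=0) = 1/4 ✗

No, X and Y are not independent. Quantitatively, I(X;Y) > 0:

H(X) = -[(1/4)·log₂(1/4) + (1/2)·log₂(1/2) + (1/4)·log₂(1/4)]
  = 0.5000 + 0.5000 + 0.5000
  = 1.5000 bits
H(Y) = -[(1/2)·log₂(1/2) + (1/2)·log₂(1/2)]
  = 0.5000 + 0.5000
  = 1.0000 bits
H(X,Y) = -[(1/4)·log₂(1/4) + (1/2)·log₂(1/2) + (1/4)·log₂(1/4)]
  = 0.5000 + 0.5000 + 0.5000
  = 1.5000 bits
I(X;Y) = H(X) + H(Y) - H(X,Y) = 1.5000 + 1.0000 - 1.5000 = 1.0000 bits > 0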